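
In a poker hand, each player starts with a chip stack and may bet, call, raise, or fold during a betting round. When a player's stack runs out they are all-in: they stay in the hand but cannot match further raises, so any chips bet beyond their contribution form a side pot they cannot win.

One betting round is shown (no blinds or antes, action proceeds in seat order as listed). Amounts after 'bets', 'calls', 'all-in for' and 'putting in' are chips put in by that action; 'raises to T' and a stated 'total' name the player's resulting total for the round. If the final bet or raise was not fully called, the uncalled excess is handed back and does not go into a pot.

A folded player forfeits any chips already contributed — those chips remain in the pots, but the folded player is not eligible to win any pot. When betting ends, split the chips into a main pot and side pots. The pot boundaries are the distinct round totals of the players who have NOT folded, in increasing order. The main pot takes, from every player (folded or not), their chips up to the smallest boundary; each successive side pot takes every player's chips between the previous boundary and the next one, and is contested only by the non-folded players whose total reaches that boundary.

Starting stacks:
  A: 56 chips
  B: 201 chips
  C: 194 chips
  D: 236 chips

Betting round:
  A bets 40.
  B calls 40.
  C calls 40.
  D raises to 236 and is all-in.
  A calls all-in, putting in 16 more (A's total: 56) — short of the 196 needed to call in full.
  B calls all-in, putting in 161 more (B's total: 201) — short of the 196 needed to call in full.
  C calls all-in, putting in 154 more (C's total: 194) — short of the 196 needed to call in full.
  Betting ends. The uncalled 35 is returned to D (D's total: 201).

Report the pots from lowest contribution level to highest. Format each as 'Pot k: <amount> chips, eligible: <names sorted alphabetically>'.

Contributions (after 35 returned to D): A=56, B=201, C=194, D=201
Pot levels (distinct totals of non-folded players): 56, 194, 201
Layer 1-56: 56 each from A, B, C, D = 56*4 = 224 chips; eligible A, B, C, D
Layer 57-194: 138 each from B, C, D = 138*3 = 414 chips; eligible B, C, D
Layer 195-201: 7 each from B, D = 7*2 = 14 chips; eligible B, D

Pot 1: 224 chips, eligible: A, B, C, D
Pot 2: 414 chips, eligible: B, C, D
Pot 3: 14 chips, eligible: B, D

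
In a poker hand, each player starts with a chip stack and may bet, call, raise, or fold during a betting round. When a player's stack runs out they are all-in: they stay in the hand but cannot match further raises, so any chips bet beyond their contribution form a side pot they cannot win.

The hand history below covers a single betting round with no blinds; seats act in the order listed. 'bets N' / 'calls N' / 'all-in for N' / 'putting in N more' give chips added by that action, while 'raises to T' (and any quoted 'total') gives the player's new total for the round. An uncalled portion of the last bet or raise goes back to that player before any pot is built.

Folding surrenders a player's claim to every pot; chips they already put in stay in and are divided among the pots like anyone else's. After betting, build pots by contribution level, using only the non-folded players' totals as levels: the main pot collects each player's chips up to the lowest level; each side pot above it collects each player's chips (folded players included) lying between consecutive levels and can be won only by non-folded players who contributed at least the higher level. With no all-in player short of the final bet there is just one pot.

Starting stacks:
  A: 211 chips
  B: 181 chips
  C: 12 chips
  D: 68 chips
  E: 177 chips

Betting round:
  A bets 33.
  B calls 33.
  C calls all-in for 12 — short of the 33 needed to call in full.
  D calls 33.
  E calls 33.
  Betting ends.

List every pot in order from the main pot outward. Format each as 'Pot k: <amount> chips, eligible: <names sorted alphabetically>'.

Pot 1: 60 chips, eligible: A, B, C, D, E
Pot 2: 84 chips, eligible: A, B, D, E

Derivation:
Contributions: A=33, B=33, C=12, D=33, E=33
Pot levels (distinct totals of non-folded players): 12, 33
Layer 1-12: 12 each from A, B, C, D, E = 12*5 = 60 chips; eligible A, B, C, D, E
Layer 13-33: 21 each from A, B, D, E = 21*4 = 84 chips; eligible A, B, D, E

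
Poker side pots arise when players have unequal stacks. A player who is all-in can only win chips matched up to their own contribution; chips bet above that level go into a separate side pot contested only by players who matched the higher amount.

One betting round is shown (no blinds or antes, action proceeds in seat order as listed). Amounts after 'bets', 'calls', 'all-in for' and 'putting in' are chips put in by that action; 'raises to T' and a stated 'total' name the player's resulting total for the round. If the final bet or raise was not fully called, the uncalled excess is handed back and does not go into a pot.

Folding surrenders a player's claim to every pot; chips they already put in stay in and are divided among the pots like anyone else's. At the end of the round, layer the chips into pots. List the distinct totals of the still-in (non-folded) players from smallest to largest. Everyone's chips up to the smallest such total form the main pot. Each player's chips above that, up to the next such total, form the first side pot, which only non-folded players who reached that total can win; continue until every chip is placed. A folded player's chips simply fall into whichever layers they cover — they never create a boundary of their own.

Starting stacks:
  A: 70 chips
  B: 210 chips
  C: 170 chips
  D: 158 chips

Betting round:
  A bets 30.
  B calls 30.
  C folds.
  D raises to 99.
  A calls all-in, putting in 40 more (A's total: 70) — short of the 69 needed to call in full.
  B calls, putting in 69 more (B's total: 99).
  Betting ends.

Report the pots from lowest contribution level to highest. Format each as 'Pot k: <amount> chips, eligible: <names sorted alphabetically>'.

Contributions: A=70, B=99, D=99
Folded: C
Pot levels (distinct totals of non-folded players): 70, 99
Layer 1-70: 70 each from A, B, D = 70*3 = 210 chips; eligible A, B, D
Layer 71-99: 29 each from B, D = 29*2 = 58 chips; eligible B, D

Pot 1: 210 chips, eligible: A, B, D
Pot 2: 58 chips, eligible: B, D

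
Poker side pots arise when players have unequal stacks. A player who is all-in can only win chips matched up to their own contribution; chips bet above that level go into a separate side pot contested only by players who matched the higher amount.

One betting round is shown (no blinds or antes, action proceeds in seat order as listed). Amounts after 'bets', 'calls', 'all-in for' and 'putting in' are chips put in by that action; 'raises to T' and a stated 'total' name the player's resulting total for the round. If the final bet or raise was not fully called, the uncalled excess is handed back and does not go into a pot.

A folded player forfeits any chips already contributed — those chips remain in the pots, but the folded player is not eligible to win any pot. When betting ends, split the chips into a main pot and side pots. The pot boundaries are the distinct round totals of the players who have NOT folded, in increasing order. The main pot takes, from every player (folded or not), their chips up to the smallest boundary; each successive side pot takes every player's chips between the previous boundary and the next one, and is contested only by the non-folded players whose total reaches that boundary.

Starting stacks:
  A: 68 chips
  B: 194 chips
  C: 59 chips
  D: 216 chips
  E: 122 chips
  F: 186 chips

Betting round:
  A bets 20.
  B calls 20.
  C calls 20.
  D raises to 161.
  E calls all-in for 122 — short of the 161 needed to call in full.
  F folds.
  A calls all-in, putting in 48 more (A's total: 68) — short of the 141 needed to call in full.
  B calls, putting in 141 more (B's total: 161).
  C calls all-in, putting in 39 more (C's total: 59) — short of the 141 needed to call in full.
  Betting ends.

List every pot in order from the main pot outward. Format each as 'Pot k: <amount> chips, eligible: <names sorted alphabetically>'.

Contributions: A=68, B=161, C=59, D=161, E=122
Folded: F
Pot levels (distinct totals of non-folded players): 59, 68, 122, 161
Layer 1-59: 59 each from A, B, C, D, E = 59*5 = 295 chips; eligible A, B, C, D, E
Layer 60-68: 9 each from A, B, D, E = 9*4 = 36 chips; eligible A, B, D, E
Layer 69-122: 54 each from B, D, E = 54*3 = 162 chips; eligible B, D, E
Layer 123-161: 39 each from B, D = 39*2 = 78 chips; eligible B, D

Pot 1: 295 chips, eligible: A, B, C, D, E
Pot 2: 36 chips, eligible: A, B, D, E
Pot 3: 162 chips, eligible: B, D, E
Pot 4: 78 chips, eligible: B, D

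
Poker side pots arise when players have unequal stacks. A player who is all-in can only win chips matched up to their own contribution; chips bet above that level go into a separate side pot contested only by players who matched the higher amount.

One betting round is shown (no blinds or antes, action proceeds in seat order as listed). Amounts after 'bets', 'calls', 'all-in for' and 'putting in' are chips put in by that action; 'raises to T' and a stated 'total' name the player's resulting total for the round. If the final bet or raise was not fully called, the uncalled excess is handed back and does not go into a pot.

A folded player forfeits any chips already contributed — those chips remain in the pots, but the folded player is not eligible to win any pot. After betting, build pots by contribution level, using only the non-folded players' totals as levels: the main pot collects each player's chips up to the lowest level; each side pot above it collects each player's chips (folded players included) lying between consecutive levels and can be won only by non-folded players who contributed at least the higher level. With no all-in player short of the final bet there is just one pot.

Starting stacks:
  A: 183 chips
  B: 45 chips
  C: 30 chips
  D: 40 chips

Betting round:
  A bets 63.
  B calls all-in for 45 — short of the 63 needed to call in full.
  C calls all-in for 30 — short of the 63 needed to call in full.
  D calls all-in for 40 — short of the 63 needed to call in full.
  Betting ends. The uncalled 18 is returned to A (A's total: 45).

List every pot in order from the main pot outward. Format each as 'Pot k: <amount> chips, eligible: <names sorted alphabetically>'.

Pot 1: 120 chips, eligible: A, B, C, D
Pot 2: 30 chips, eligible: A, B, D
Pot 3: 10 chips, eligible: A, B

Derivation:
Contributions (after 18 returned to A): A=45, B=45, C=30, D=40
Pot levels (distinct totals of non-folded players): 30, 40, 45
Layer 1-30: 30 each from A, B, C, D = 30*4 = 120 chips; eligible A, B, C, D
Layer 31-40: 10 each from A, B, D = 10*3 = 30 chips; eligible A, B, D
Layer 41-45: 5 each from A, B = 5*2 = 10 chips; eligible A, B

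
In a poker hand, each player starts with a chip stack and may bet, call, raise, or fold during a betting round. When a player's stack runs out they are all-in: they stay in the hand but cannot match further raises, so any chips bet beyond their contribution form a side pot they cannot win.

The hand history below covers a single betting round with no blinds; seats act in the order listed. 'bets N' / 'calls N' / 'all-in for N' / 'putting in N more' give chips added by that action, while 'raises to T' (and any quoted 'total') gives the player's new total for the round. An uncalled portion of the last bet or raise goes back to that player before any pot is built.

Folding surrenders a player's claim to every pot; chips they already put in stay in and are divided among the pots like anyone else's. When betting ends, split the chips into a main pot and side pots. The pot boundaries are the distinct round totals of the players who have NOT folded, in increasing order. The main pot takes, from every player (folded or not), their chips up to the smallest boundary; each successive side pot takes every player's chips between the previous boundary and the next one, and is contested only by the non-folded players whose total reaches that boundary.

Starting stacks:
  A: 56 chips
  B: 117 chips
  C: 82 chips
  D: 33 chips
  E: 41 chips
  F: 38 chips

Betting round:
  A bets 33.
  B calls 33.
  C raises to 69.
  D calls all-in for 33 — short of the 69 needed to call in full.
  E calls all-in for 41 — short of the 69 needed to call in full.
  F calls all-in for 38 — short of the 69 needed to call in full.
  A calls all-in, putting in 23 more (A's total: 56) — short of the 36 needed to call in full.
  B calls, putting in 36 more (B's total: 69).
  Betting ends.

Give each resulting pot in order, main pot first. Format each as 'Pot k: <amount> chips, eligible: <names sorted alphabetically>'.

Pot 1: 198 chips, eligible: A, B, C, D, E, F
Pot 2: 25 chips, eligible: A, B, C, E, F
Pot 3: 12 chips, eligible: A, B, C, E
Pot 4: 45 chips, eligible: A, B, C
Pot 5: 26 chips, eligible: B, C

Derivation:
Contributions: A=56, B=69, C=69, D=33, E=41, F=38
Pot levels (distinct totals of non-folded players): 33, 38, 41, 56, 69
Layer 1-33: 33 each from A, B, C, D, E, F = 33*6 = 198 chips; eligible A, B, C, D, E, F
Layer 34-38: 5 each from A, B, C, E, F = 5*5 = 25 chips; eligible A, B, C, E, F
Layer 39-41: 3 each from A, B, C, E = 3*4 = 12 chips; eligible A, B, C, E
Layer 42-56: 15 each from A, B, C = 15*3 = 45 chips; eligible A, B, C
Layer 57-69: 13 each from B, C = 13*2 = 26 chips; eligible B, C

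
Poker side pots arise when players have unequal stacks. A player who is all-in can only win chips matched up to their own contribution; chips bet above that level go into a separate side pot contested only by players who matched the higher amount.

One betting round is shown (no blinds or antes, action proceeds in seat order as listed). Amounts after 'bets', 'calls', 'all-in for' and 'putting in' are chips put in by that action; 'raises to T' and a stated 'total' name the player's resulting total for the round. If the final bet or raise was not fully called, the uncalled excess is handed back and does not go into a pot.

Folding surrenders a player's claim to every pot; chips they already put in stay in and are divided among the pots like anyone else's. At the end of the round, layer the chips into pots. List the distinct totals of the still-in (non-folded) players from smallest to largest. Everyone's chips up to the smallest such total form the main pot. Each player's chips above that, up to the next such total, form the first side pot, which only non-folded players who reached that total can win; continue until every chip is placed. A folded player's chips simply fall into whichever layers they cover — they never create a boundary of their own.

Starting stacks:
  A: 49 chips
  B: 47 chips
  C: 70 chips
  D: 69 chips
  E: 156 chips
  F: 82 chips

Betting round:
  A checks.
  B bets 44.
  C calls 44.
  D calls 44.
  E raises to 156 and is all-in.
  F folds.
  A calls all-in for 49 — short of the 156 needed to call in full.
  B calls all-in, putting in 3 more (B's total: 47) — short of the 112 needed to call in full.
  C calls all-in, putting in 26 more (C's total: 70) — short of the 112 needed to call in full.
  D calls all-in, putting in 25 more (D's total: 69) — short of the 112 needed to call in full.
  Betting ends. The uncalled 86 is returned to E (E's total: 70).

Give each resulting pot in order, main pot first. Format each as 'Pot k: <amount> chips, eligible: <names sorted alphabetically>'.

Pot 1: 235 chips, eligible: A, B, C, D, E
Pot 2: 8 chips, eligible: A, C, D, E
Pot 3: 60 chips, eligible: C, D, E
Pot 4: 2 chips, eligible: C, E

Derivation:
Contributions (after 86 returned to E): A=49, B=47, C=70, D=69, E=70
Folded: F
Pot levels (distinct totals of non-folded players): 47, 49, 69, 70
Layer 1-47: 47 each from A, B, C, D, E = 47*5 = 235 chips; eligible A, B, C, D, E
Layer 48-49: 2 each from A, C, D, E = 2*4 = 8 chips; eligible A, C, D, E
Layer 50-69: 20 each from C, D, E = 20*3 = 60 chips; eligible C, D, E
Layer 70-70: 1 each from C, E = 1*2 = 2 chips; eligible C, E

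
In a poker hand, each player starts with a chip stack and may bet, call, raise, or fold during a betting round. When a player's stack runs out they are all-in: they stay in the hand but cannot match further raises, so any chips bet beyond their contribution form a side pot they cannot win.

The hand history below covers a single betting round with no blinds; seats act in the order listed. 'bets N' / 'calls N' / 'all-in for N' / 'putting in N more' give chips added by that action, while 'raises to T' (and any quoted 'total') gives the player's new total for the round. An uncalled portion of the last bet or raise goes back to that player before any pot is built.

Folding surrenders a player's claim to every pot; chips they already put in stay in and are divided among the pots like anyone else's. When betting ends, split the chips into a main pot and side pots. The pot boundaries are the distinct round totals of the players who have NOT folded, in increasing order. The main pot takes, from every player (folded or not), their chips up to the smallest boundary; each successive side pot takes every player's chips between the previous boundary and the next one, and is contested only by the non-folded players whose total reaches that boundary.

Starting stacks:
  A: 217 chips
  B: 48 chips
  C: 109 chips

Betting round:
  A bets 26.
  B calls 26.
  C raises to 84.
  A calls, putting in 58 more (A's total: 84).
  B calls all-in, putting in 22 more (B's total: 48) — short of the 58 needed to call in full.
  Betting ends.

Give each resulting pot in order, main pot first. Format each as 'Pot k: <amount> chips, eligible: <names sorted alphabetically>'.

Pot 1: 144 chips, eligible: A, B, C
Pot 2: 72 chips, eligible: A, C

Derivation:
Contributions: A=84, B=48, C=84
Pot levels (distinct totals of non-folded players): 48, 84
Layer 1-48: 48 each from A, B, C = 48*3 = 144 chips; eligible A, B, C
Layer 49-84: 36 each from A, C = 36*2 = 72 chips; eligible A, C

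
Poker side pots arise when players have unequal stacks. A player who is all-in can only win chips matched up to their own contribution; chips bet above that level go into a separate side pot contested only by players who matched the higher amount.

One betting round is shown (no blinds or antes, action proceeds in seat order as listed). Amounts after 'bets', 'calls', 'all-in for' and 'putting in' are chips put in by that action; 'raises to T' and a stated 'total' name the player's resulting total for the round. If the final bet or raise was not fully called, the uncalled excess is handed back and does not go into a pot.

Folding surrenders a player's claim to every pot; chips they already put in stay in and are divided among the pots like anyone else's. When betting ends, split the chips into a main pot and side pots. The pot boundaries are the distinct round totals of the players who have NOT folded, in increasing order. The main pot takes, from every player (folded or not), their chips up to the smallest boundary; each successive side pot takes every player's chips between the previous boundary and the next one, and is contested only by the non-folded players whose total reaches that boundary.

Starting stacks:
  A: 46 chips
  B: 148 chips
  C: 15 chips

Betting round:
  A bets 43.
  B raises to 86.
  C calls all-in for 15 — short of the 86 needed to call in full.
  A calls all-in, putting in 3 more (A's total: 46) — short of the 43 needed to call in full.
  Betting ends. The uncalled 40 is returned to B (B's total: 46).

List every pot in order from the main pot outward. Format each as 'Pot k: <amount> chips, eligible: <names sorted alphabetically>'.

Pot 1: 45 chips, eligible: A, B, C
Pot 2: 62 chips, eligible: A, B

Derivation:
Contributions (after 40 returned to B): A=46, B=46, C=15
Pot levels (distinct totals of non-folded players): 15, 46
Layer 1-15: 15 each from A, B, C = 15*3 = 45 chips; eligible A, B, C
Layer 16-46: 31 each from A, B = 31*2 = 62 chips; eligible A, B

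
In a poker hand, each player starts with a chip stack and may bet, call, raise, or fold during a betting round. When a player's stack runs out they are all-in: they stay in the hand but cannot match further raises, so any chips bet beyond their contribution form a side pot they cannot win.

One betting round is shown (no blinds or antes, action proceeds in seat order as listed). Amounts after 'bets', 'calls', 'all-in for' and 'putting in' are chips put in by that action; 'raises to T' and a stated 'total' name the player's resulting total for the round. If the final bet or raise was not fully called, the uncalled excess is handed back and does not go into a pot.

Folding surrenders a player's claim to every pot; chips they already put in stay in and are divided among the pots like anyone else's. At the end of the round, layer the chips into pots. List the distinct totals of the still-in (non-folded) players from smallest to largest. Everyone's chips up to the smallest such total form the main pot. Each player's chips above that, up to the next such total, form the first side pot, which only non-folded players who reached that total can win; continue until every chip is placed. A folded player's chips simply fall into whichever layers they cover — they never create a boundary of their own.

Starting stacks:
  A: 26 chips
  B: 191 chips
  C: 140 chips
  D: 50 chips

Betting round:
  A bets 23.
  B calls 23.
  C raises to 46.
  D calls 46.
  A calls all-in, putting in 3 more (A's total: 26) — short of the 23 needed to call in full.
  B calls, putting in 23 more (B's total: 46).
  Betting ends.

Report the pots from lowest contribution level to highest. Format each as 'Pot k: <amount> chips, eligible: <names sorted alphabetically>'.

Contributions: A=26, B=46, C=46, D=46
Pot levels (distinct totals of non-folded players): 26, 46
Layer 1-26: 26 each from A, B, C, D = 26*4 = 104 chips; eligible A, B, C, D
Layer 27-46: 20 each from B, C, D = 20*3 = 60 chips; eligible B, C, D

Pot 1: 104 chips, eligible: A, B, C, D
Pot 2: 60 chips, eligible: B, C, D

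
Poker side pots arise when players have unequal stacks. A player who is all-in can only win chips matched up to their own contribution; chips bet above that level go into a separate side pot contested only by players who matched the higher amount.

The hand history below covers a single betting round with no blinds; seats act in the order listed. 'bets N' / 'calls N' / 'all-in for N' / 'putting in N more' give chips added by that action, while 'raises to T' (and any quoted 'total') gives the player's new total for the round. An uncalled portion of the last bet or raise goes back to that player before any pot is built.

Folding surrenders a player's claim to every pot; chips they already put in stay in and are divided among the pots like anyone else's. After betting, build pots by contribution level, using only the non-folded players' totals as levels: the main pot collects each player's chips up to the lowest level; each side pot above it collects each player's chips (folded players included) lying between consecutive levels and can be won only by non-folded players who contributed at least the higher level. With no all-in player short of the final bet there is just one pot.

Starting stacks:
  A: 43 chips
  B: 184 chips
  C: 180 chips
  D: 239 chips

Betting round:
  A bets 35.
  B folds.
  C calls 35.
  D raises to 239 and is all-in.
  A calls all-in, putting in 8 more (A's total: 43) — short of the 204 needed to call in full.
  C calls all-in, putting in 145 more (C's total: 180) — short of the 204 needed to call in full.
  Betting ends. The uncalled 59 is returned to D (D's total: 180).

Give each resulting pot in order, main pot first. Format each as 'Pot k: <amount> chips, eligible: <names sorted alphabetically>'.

Contributions (after 59 returned to D): A=43, C=180, D=180
Folded: B
Pot levels (distinct totals of non-folded players): 43, 180
Layer 1-43: 43 each from A, C, D = 43*3 = 129 chips; eligible A, C, D
Layer 44-180: 137 each from C, D = 137*2 = 274 chips; eligible C, D

Pot 1: 129 chips, eligible: A, C, D
Pot 2: 274 chips, eligible: C, D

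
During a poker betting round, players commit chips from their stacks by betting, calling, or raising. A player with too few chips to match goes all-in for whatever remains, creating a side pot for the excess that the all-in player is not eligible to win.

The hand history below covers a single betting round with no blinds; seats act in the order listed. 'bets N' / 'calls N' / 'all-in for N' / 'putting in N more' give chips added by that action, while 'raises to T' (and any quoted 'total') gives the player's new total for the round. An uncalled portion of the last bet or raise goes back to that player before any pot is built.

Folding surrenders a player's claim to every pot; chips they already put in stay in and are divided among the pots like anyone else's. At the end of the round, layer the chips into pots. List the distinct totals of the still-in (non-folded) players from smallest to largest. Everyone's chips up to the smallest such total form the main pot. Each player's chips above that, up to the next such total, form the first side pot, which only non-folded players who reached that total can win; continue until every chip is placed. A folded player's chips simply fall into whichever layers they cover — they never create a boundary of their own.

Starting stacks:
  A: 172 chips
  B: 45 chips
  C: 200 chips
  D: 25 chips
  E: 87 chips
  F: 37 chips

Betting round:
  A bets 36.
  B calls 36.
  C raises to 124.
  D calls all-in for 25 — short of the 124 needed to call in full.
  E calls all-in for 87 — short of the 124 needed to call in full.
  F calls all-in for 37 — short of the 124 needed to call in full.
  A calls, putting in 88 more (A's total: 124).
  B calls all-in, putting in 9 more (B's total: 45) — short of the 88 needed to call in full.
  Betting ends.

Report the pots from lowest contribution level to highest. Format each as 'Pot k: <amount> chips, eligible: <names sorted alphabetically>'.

Pot 1: 150 chips, eligible: A, B, C, D, E, F
Pot 2: 60 chips, eligible: A, B, C, E, F
Pot 3: 32 chips, eligible: A, B, C, E
Pot 4: 126 chips, eligible: A, C, E
Pot 5: 74 chips, eligible: A, C

Derivation:
Contributions: A=124, B=45, C=124, D=25, E=87, F=37
Pot levels (distinct totals of non-folded players): 25, 37, 45, 87, 124
Layer 1-25: 25 each from A, B, C, D, E, F = 25*6 = 150 chips; eligible A, B, C, D, E, F
Layer 26-37: 12 each from A, B, C, E, F = 12*5 = 60 chips; eligible A, B, C, E, F
Layer 38-45: 8 each from A, B, C, E = 8*4 = 32 chips; eligible A, B, C, E
Layer 46-87: 42 each from A, C, E = 42*3 = 126 chips; eligible A, C, E
Layer 88-124: 37 each from A, C = 37*2 = 74 chips; eligible A, C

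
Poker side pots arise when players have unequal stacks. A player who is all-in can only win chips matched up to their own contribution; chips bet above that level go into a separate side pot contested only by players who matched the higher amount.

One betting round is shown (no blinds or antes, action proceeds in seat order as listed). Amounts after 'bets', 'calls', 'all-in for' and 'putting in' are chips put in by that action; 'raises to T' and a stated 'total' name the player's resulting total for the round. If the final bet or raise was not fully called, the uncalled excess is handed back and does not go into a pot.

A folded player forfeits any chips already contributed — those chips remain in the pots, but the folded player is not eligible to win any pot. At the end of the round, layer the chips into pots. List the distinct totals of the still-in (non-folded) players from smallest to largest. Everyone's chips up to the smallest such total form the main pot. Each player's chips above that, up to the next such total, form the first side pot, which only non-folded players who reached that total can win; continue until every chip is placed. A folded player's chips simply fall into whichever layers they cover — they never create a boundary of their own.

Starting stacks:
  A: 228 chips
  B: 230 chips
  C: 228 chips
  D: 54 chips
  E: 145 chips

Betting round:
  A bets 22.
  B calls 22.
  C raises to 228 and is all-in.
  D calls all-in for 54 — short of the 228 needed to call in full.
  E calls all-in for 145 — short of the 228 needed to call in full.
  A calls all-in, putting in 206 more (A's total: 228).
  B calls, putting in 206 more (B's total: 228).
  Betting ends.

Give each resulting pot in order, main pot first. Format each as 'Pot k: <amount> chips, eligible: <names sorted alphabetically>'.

Contributions: A=228, B=228, C=228, D=54, E=145
Pot levels (distinct totals of non-folded players): 54, 145, 228
Layer 1-54: 54 each from A, B, C, D, E = 54*5 = 270 chips; eligible A, B, C, D, E
Layer 55-145: 91 each from A, B, C, E = 91*4 = 364 chips; eligible A, B, C, E
Layer 146-228: 83 each from A, B, C = 83*3 = 249 chips; eligible A, B, C

Pot 1: 270 chips, eligible: A, B, C, D, E
Pot 2: 364 chips, eligible: A, B, C, E
Pot 3: 249 chips, eligible: A, B, C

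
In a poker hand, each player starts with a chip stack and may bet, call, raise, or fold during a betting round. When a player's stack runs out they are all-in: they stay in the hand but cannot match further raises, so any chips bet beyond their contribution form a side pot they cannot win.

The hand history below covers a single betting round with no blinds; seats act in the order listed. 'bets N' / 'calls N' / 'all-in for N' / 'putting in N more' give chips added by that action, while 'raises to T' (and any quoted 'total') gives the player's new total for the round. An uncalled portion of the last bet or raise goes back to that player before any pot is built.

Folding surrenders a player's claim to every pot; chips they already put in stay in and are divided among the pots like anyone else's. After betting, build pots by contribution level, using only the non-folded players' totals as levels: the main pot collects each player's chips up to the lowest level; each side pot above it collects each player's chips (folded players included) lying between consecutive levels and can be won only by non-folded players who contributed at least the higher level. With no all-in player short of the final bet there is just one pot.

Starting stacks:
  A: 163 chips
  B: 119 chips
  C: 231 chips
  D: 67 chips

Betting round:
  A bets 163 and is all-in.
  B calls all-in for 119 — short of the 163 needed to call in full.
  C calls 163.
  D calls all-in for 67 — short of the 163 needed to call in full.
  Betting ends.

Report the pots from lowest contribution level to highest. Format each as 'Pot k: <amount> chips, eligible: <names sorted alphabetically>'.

Pot 1: 268 chips, eligible: A, B, C, D
Pot 2: 156 chips, eligible: A, B, C
Pot 3: 88 chips, eligible: A, C

Derivation:
Contributions: A=163, B=119, C=163, D=67
Pot levels (distinct totals of non-folded players): 67, 119, 163
Layer 1-67: 67 each from A, B, C, D = 67*4 = 268 chips; eligible A, B, C, D
Layer 68-119: 52 each from A, B, C = 52*3 = 156 chips; eligible A, B, C
Layer 120-163: 44 each from A, C = 44*2 = 88 chips; eligible A, C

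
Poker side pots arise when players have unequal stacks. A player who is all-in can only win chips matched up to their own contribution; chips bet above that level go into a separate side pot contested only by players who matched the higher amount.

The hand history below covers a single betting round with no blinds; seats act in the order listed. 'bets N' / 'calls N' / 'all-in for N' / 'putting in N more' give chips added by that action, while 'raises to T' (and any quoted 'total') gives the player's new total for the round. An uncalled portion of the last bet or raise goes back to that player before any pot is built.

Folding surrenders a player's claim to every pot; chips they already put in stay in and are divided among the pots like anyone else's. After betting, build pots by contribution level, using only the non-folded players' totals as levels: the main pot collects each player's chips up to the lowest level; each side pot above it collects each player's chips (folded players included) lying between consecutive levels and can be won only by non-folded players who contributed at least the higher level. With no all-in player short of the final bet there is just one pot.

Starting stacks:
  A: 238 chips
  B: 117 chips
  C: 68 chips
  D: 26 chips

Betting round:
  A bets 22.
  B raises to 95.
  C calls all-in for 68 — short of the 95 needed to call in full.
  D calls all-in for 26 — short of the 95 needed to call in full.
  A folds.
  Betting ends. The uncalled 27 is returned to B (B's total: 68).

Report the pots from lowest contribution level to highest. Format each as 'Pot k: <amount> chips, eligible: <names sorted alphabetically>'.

Pot 1: 100 chips, eligible: B, C, D
Pot 2: 84 chips, eligible: B, C

Derivation:
Contributions (after 27 returned to B): A=22, B=68, C=68, D=26
Folded: A
Pot levels (distinct totals of non-folded players): 26, 68
Layer 1-26: A 22 + B 26 + C 26 + D 26 = 100 chips; eligible B, C, D
Layer 27-68: 42 each from B, C = 42*2 = 84 chips; eligible B, C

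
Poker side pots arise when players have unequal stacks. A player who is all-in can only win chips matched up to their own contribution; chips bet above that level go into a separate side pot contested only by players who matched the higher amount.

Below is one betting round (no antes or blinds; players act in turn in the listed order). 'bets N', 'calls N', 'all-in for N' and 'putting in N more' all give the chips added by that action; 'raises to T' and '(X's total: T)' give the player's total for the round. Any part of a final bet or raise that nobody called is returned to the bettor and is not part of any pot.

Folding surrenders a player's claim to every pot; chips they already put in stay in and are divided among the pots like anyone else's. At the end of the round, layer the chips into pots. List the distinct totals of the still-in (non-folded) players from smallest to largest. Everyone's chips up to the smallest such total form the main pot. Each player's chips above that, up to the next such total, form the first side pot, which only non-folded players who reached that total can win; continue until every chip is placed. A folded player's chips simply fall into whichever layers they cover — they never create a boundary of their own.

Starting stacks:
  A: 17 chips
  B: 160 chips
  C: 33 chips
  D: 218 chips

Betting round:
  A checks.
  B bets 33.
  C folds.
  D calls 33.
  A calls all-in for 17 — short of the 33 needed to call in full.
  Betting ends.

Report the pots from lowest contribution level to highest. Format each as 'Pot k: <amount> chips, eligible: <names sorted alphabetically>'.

Pot 1: 51 chips, eligible: A, B, D
Pot 2: 32 chips, eligible: B, D

Derivation:
Contributions: A=17, B=33, D=33
Folded: C
Pot levels (distinct totals of non-folded players): 17, 33
Layer 1-17: 17 each from A, B, D = 17*3 = 51 chips; eligible A, B, D
Layer 18-33: 16 each from B, D = 16*2 = 32 chips; eligible B, D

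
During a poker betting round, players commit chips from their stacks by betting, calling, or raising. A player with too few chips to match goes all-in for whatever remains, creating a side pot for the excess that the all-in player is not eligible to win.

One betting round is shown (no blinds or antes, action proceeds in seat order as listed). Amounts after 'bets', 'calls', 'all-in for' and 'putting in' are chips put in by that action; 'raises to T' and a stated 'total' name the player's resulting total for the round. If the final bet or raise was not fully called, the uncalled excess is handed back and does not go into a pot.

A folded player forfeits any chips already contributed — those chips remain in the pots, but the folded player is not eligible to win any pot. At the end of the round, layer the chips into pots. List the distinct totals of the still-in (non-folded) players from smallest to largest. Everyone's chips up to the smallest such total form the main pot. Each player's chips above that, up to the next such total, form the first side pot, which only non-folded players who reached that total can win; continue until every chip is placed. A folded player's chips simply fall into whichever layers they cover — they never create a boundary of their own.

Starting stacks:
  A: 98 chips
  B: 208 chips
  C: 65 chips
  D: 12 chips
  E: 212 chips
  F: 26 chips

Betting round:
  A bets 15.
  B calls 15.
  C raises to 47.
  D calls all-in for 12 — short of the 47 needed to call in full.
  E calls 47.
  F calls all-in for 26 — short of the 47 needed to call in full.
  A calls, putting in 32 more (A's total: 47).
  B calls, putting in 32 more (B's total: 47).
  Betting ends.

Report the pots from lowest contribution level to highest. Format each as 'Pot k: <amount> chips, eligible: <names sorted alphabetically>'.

Pot 1: 72 chips, eligible: A, B, C, D, E, F
Pot 2: 70 chips, eligible: A, B, C, E, F
Pot 3: 84 chips, eligible: A, B, C, E

Derivation:
Contributions: A=47, B=47, C=47, D=12, E=47, F=26
Pot levels (distinct totals of non-folded players): 12, 26, 47
Layer 1-12: 12 each from A, B, C, D, E, F = 12*6 = 72 chips; eligible A, B, C, D, E, F
Layer 13-26: 14 each from A, B, C, E, F = 14*5 = 70 chips; eligible A, B, C, E, F
Layer 27-47: 21 each from A, B, C, E = 21*4 = 84 chips; eligible A, B, C, E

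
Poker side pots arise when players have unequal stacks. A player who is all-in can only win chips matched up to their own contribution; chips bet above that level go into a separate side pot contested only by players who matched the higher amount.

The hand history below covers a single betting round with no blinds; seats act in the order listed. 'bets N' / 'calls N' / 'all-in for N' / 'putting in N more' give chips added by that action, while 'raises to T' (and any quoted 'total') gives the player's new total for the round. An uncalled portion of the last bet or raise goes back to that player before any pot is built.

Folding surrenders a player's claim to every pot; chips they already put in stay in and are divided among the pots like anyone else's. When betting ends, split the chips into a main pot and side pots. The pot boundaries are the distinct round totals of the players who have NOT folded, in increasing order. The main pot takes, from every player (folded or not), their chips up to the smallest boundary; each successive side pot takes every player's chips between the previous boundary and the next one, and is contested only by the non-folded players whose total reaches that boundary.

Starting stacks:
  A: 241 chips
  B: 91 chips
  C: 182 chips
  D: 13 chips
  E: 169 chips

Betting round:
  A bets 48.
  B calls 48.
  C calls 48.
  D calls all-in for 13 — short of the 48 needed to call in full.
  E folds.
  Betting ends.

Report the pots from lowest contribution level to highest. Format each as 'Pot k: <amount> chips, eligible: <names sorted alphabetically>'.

Pot 1: 52 chips, eligible: A, B, C, D
Pot 2: 105 chips, eligible: A, B, C

Derivation:
Contributions: A=48, B=48, C=48, D=13
Folded: E
Pot levels (distinct totals of non-folded players): 13, 48
Layer 1-13: 13 each from A, B, C, D = 13*4 = 52 chips; eligible A, B, C, D
Layer 14-48: 35 each from A, B, C = 35*3 = 105 chips; eligible A, B, C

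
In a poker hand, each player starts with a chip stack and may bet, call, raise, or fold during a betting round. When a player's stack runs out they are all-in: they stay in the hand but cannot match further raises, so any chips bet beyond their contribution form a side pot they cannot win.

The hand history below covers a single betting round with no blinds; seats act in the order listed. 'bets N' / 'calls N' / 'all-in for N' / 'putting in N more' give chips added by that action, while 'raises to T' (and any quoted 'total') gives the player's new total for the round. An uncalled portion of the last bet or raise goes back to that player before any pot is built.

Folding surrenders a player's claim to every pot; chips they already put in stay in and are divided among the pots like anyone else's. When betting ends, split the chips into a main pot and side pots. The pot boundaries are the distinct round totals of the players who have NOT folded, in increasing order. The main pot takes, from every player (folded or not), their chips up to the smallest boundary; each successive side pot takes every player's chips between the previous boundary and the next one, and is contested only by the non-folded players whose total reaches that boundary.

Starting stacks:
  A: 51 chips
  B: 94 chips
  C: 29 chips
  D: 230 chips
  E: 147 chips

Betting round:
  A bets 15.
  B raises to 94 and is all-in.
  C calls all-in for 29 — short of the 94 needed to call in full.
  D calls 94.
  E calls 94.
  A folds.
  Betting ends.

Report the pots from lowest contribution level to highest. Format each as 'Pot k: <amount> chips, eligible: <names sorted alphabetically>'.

Pot 1: 131 chips, eligible: B, C, D, E
Pot 2: 195 chips, eligible: B, D, E

Derivation:
Contributions: A=15, B=94, C=29, D=94, E=94
Folded: A
Pot levels (distinct totals of non-folded players): 29, 94
Layer 1-29: A 15 + B 29 + C 29 + D 29 + E 29 = 131 chips; eligible B, C, D, E
Layer 30-94: 65 each from B, D, E = 65*3 = 195 chips; eligible B, D, E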